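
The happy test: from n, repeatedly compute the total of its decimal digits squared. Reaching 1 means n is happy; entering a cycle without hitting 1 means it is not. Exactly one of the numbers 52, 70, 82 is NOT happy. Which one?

52: 52 → 29 → 85 → 89 → 145 → 42 → 20 → 4 → 16 → 37 → 58 → 89  — repeats 89 (not happy)
70: 70 → 49 → 97 → 130 → 10 → 1  — reaches 1 (happy)
82: 82 → 68 → 100 → 1  — reaches 1 (happy)

52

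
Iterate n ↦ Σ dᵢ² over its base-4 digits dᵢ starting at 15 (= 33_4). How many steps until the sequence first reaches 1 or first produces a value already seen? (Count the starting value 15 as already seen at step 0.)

5

15 = (3,3)_4 → 18
18 = (1,0,2)_4 → 5
5 = (1,1)_4 → 2
2 = (2)_4 → 4
4 = (1,0)_4 → 1  — reached 1.
That took 5 steps.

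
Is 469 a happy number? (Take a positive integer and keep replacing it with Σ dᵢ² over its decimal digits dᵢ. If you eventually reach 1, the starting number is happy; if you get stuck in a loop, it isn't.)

469 → 4² + 6² + 9² = 16 + 36 + 81 = 133
133 → 1² + 3² + 3² = 1 + 9 + 9 = 19
19 → 1² + 9² = 1 + 81 = 82
82 → 8² + 2² = 64 + 4 = 68
68 → 6² + 8² = 36 + 64 = 100
100 → 1² + 0² + 0² = 1 + 0 + 0 = 1  — reached 1.

happy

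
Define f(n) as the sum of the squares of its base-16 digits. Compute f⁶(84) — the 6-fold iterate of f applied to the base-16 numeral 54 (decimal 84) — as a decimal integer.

84 = (5,4)_16 → 5² + 4² = 25 + 16 = 41
41 = (2,9)_16 → 2² + 9² = 4 + 81 = 85
85 = (5,5)_16 → 5² + 5² = 25 + 25 = 50
50 = (3,2)_16 → 3² + 2² = 9 + 4 = 13
13 = (13)_16 → 13² = 169
169 = (10,9)_16 → 10² + 9² = 100 + 81 = 181

181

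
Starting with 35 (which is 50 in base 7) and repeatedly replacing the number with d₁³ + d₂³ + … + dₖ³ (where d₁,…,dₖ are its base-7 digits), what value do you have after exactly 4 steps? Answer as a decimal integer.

35 = (5,0)_7 → 5³ + 0³ = 125
125 = (2,3,6)_7 → 2³ + 3³ + 6³ = 251
251 = (5,0,6)_7 → 5³ + 0³ + 6³ = 341
341 = (6,6,5)_7 → 6³ + 6³ + 5³ = 557

557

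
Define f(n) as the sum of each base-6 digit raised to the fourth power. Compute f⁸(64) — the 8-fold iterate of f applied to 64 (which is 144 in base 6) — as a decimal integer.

609

64 = (1,4,4)_6 → 1⁴ + 4⁴ + 4⁴ = 513
513 = (2,2,1,3)_6 → 2⁴ + 2⁴ + 1⁴ + 3⁴ = 114
114 = (3,1,0)_6 → 3⁴ + 1⁴ + 0⁴ = 82
82 = (2,1,4)_6 → 2⁴ + 1⁴ + 4⁴ = 273
273 = (1,1,3,3)_6 → 1⁴ + 1⁴ + 3⁴ + 3⁴ = 164
164 = (4,3,2)_6 → 4⁴ + 3⁴ + 2⁴ = 353
353 = (1,3,4,5)_6 → 1⁴ + 3⁴ + 4⁴ + 5⁴ = 963
963 = (4,2,4,3)_6 → 4⁴ + 2⁴ + 4⁴ + 3⁴ = 609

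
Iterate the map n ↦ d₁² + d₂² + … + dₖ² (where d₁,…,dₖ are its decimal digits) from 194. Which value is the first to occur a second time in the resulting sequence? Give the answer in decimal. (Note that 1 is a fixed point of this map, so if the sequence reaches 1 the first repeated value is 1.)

145

194 → 1² + 9² + 4² = 1 + 81 + 16 = 98
98 → 9² + 8² = 81 + 64 = 145
145 → 1² + 4² + 5² = 1 + 16 + 25 = 42
42 → 4² + 2² = 16 + 4 = 20
20 → 2² + 0² = 4 + 0 = 4
4 → 4² = 16
16 → 1² + 6² = 1 + 36 = 37
37 → 3² + 7² = 9 + 49 = 58
58 → 5² + 8² = 25 + 64 = 89
89 → 8² + 9² = 64 + 81 = 145  — 145 already appeared earlier.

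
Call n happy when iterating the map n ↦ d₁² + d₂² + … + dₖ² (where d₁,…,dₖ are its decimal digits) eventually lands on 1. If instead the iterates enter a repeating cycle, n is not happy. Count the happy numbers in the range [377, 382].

377: 377 → 107 → 50 → 25 → 29 → 85 → 89 → 145 → 42 → 20 → 4 → 16 → 37 → 58 → 89  — not happy
378: 378 → 122 → 9 → 81 → 65 → 61 → 37 → 58 → 89 → 145 → 42 → 20 → 4 → 16 → 37  — not happy
379: 379 → 139 → 91 → 82 → 68 → 100 → 1  — happy
380: 380 → 73 → 58 → 89 → 145 → 42 → 20 → 4 → 16 → 37 → 58  — not happy
381: 381 → 74 → 65 → 61 → 37 → 58 → 89 → 145 → 42 → 20 → 4 → 16 → 37  — not happy
382: 382 → 77 → 98 → 145 → 42 → 20 → 4 → 16 → 37 → 58 → 89 → 145  — not happy
happy: 379

1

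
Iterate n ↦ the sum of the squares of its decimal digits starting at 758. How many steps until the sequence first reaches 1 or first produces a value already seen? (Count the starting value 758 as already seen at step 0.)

13

758 → 7² + 5² + 8² = 138
138 → 1² + 3² + 8² = 74
74 → 7² + 4² = 65
65 → 6² + 5² = 61
61 → 6² + 1² = 37
37 → 3² + 7² = 58
58 → 5² + 8² = 89
89 → 8² + 9² = 145
145 → 1² + 4² + 5² = 42
42 → 4² + 2² = 20
20 → 2² + 0² = 4
4 → 4² = 16
16 → 1² + 6² = 37  — 37 repeats.
That took 13 steps.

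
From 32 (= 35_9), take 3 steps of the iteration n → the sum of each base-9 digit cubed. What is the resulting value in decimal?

32 = (3,5)_9 → 3³ + 5³ = 27 + 125 = 152
152 = (1,7,8)_9 → 1³ + 7³ + 8³ = 1 + 343 + 512 = 856
856 = (1,1,5,1)_9 → 1³ + 1³ + 5³ + 1³ = 1 + 1 + 125 + 1 = 128

128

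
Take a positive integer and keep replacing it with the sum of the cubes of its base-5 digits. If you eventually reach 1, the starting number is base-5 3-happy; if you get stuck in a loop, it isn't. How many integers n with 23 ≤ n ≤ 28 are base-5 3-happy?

23: 23 → 91 → 55 → 9 → 65 → 35 → 9  — not base-5 3-happy
24: 24 → 128 → 28 → 28  — not base-5 3-happy
25: 25 → 1  — base-5 3-happy
26: 26 → 2 → 8 → 28 → 28  — not base-5 3-happy
27: 27 → 9 → 65 → 35 → 9  — not base-5 3-happy
28: 28 → 28  — not base-5 3-happy
base-5 3-happy: 25

1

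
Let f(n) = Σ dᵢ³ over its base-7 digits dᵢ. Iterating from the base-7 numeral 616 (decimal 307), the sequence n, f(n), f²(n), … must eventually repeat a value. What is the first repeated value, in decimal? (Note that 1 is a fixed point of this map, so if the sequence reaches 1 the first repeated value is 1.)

307 = (6,1,6)_7 → 433
433 = (1,1,5,6)_7 → 343
343 = (1,0,0,0)_7 → 1  — reached the fixed point 1.
1 → 1, so 1 is the first repeated value.

1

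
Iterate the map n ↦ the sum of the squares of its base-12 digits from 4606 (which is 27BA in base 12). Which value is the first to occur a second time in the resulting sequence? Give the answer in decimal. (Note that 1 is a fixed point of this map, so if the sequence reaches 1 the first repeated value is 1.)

4606 = (2,7,11,10)_12 → 2² + 7² + 11² + 10² = 274
274 = (1,10,10)_12 → 1² + 10² + 10² = 201
201 = (1,4,9)_12 → 1² + 4² + 9² = 98
98 = (8,2)_12 → 8² + 2² = 68
68 = (5,8)_12 → 5² + 8² = 89
89 = (7,5)_12 → 7² + 5² = 74
74 = (6,2)_12 → 6² + 2² = 40
40 = (3,4)_12 → 3² + 4² = 25
25 = (2,1)_12 → 2² + 1² = 5
5 = (5)_12 → 5² = 25  — 25 already appeared earlier.

25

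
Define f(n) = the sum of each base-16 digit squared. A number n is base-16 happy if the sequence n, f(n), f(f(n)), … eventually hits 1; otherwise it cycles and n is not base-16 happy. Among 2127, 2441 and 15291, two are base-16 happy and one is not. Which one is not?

2127: 2127 → 305 → 11 → 121 → 130 → 68 → 32 → 4 → 16 → 1  — reaches 1 (base-16 happy)
2441: 2441 → 226 → 200 → 208 → 169 → 181 → 146 → 85 → 50 → 13 → 169  — repeats 169 (not base-16 happy)
15291: 15291 → 372 → 66 → 20 → 17 → 2 → 4 → 16 → 1  — reaches 1 (base-16 happy)

2441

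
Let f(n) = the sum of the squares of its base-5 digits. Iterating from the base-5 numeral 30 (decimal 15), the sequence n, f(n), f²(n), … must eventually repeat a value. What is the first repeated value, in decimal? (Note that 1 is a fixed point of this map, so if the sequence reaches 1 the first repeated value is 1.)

13

15 = (3,0)_5 → 9
9 = (1,4)_5 → 17
17 = (3,2)_5 → 13
13 = (2,3)_5 → 13  — 13 already appeared earlier.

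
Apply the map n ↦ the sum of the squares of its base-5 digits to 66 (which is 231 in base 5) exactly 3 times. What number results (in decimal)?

66 = (2,3,1)_5 → 2² + 3² + 1² = 4 + 9 + 1 = 14
14 = (2,4)_5 → 2² + 4² = 4 + 16 = 20
20 = (4,0)_5 → 4² + 0² = 16 + 0 = 16

16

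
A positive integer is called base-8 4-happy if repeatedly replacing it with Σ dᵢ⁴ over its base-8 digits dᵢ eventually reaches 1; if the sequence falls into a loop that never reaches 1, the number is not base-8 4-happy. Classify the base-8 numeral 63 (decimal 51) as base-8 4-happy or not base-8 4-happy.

51 = (6,3)_8 → 6⁴ + 3⁴ = 1296 + 81 = 1377
1377 = (2,5,4,1)_8 → 2⁴ + 5⁴ + 4⁴ + 1⁴ = 16 + 625 + 256 + 1 = 898
898 = (1,6,0,2)_8 → 1⁴ + 6⁴ + 0⁴ + 2⁴ = 1 + 1296 + 0 + 16 = 1313
1313 = (2,4,4,1)_8 → 2⁴ + 4⁴ + 4⁴ + 1⁴ = 16 + 256 + 256 + 1 = 529
529 = (1,0,2,1)_8 → 1⁴ + 0⁴ + 2⁴ + 1⁴ = 1 + 0 + 16 + 1 = 18
18 = (2,2)_8 → 2⁴ + 2⁴ = 16 + 16 = 32
32 = (4,0)_8 → 4⁴ + 0⁴ = 256 + 0 = 256
256 = (4,0,0)_8 → 4⁴ + 0⁴ + 0⁴ = 256 + 0 + 0 = 256  — 256 already seen; the sequence cycles without reaching 1.

not base-8 4-happy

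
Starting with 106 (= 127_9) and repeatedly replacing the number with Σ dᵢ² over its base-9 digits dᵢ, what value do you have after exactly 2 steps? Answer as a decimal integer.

36

106 = (1,2,7)_9 → 54
54 = (6,0)_9 → 36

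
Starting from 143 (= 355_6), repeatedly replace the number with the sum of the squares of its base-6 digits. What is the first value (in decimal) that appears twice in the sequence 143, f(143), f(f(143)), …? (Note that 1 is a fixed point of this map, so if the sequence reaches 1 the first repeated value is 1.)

17

143 = (3,5,5)_6 → 3² + 5² + 5² = 9 + 25 + 25 = 59
59 = (1,3,5)_6 → 1² + 3² + 5² = 1 + 9 + 25 = 35
35 = (5,5)_6 → 5² + 5² = 25 + 25 = 50
50 = (1,2,2)_6 → 1² + 2² + 2² = 1 + 4 + 4 = 9
9 = (1,3)_6 → 1² + 3² = 1 + 9 = 10
10 = (1,4)_6 → 1² + 4² = 1 + 16 = 17
17 = (2,5)_6 → 2² + 5² = 4 + 25 = 29
29 = (4,5)_6 → 4² + 5² = 16 + 25 = 41
41 = (1,0,5)_6 → 1² + 0² + 5² = 1 + 0 + 25 = 26
26 = (4,2)_6 → 4² + 2² = 16 + 4 = 20
20 = (3,2)_6 → 3² + 2² = 9 + 4 = 13
13 = (2,1)_6 → 2² + 1² = 4 + 1 = 5
5 = (5)_6 → 5² = 25
25 = (4,1)_6 → 4² + 1² = 16 + 1 = 17  — 17 already appeared earlier.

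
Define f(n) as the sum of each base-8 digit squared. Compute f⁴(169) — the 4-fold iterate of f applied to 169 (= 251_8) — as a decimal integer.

40

169 = (2,5,1)_8 → 2² + 5² + 1² = 30
30 = (3,6)_8 → 3² + 6² = 45
45 = (5,5)_8 → 5² + 5² = 50
50 = (6,2)_8 → 6² + 2² = 40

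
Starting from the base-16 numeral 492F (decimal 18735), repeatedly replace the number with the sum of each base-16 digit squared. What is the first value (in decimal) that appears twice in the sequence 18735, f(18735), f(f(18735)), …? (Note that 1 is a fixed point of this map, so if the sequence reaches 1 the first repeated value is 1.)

18735 = (4,9,2,15)_16 → 4² + 9² + 2² + 15² = 16 + 81 + 4 + 225 = 326
326 = (1,4,6)_16 → 1² + 4² + 6² = 1 + 16 + 36 = 53
53 = (3,5)_16 → 3² + 5² = 9 + 25 = 34
34 = (2,2)_16 → 2² + 2² = 4 + 4 = 8
8 = (8)_16 → 8² = 64
64 = (4,0)_16 → 4² + 0² = 16 + 0 = 16
16 = (1,0)_16 → 1² + 0² = 1 + 0 = 1  — reached the fixed point 1.
1 → 1, so 1 is the first repeated value.

1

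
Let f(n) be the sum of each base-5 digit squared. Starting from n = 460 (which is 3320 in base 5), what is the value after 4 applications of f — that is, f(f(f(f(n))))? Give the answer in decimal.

460 = (3,3,2,0)_5 → 3² + 3² + 2² + 0² = 9 + 9 + 4 + 0 = 22
22 = (4,2)_5 → 4² + 2² = 16 + 4 = 20
20 = (4,0)_5 → 4² + 0² = 16 + 0 = 16
16 = (3,1)_5 → 3² + 1² = 9 + 1 = 10

10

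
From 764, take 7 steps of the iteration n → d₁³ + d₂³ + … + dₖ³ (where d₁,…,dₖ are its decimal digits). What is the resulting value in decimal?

764 → 7³ + 6³ + 4³ = 343 + 216 + 64 = 623
623 → 6³ + 2³ + 3³ = 216 + 8 + 27 = 251
251 → 2³ + 5³ + 1³ = 8 + 125 + 1 = 134
134 → 1³ + 3³ + 4³ = 1 + 27 + 64 = 92
92 → 9³ + 2³ = 729 + 8 = 737
737 → 7³ + 3³ + 7³ = 343 + 27 + 343 = 713
713 → 7³ + 1³ + 3³ = 343 + 1 + 27 = 371

371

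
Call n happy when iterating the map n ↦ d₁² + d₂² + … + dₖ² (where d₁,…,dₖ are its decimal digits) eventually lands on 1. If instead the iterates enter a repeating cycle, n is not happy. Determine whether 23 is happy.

happy

23 → 13
13 → 10
10 → 1  — reached 1.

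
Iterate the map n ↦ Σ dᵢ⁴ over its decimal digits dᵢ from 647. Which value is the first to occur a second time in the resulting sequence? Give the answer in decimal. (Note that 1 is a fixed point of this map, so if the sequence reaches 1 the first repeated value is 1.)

13139

647 → 6⁴ + 4⁴ + 7⁴ = 1296 + 256 + 2401 = 3953
3953 → 3⁴ + 9⁴ + 5⁴ + 3⁴ = 81 + 6561 + 625 + 81 = 7348
7348 → 7⁴ + 3⁴ + 4⁴ + 8⁴ = 2401 + 81 + 256 + 4096 = 6834
6834 → 6⁴ + 8⁴ + 3⁴ + 4⁴ = 1296 + 4096 + 81 + 256 = 5729
5729 → 5⁴ + 7⁴ + 2⁴ + 9⁴ = 625 + 2401 + 16 + 6561 = 9603
9603 → 9⁴ + 6⁴ + 0⁴ + 3⁴ = 6561 + 1296 + 0 + 81 = 7938
7938 → 7⁴ + 9⁴ + 3⁴ + 8⁴ = 2401 + 6561 + 81 + 4096 = 13139
13139 → 1⁴ + 3⁴ + 1⁴ + 3⁴ + 9⁴ = 1 + 81 + 1 + 81 + 6561 = 6725
6725 → 6⁴ + 7⁴ + 2⁴ + 5⁴ = 1296 + 2401 + 16 + 625 = 4338
4338 → 4⁴ + 3⁴ + 3⁴ + 8⁴ = 256 + 81 + 81 + 4096 = 4514
4514 → 4⁴ + 5⁴ + 1⁴ + 4⁴ = 256 + 625 + 1 + 256 = 1138
1138 → 1⁴ + 1⁴ + 3⁴ + 8⁴ = 1 + 1 + 81 + 4096 = 4179
4179 → 4⁴ + 1⁴ + 7⁴ + 9⁴ = 256 + 1 + 2401 + 6561 = 9219
9219 → 9⁴ + 2⁴ + 1⁴ + 9⁴ = 6561 + 16 + 1 + 6561 = 13139  — 13139 already appeared earlier.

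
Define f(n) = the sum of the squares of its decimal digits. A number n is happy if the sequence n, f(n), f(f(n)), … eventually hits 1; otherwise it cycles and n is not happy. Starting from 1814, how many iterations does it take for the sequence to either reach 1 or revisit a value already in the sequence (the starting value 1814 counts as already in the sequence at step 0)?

1814 → 1² + 8² + 1² + 4² = 1 + 64 + 1 + 16 = 82
82 → 8² + 2² = 64 + 4 = 68
68 → 6² + 8² = 36 + 64 = 100
100 → 1² + 0² + 0² = 1 + 0 + 0 = 1  — reached 1.
That took 4 steps.

4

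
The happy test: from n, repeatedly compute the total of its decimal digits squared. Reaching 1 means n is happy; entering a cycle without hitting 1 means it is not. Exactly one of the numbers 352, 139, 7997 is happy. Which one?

139

352: 352 → 38 → 73 → 58 → 89 → 145 → 42 → 20 → 4 → 16 → 37 → 58  — repeats 58 (not happy)
139: 139 → 91 → 82 → 68 → 100 → 1  — reaches 1 (happy)
7997: 7997 → 260 → 40 → 16 → 37 → 58 → 89 → 145 → 42 → 20 → 4 → 16  — repeats 16 (not happy)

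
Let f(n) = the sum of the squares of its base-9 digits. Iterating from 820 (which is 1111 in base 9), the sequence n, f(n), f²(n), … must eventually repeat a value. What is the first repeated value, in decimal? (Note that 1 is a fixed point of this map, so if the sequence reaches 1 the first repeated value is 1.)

820 = (1,1,1,1)_9 → 1² + 1² + 1² + 1² = 1 + 1 + 1 + 1 = 4
4 = (4)_9 → 4² = 16
16 = (1,7)_9 → 1² + 7² = 1 + 49 = 50
50 = (5,5)_9 → 5² + 5² = 25 + 25 = 50  — 50 already appeared earlier.

50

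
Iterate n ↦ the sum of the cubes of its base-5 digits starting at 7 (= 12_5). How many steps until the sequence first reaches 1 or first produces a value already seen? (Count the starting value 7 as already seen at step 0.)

7 = (1,2)_5 → 1³ + 2³ = 9
9 = (1,4)_5 → 1³ + 4³ = 65
65 = (2,3,0)_5 → 2³ + 3³ + 0³ = 35
35 = (1,2,0)_5 → 1³ + 2³ + 0³ = 9  — 9 repeats.
That took 4 steps.

4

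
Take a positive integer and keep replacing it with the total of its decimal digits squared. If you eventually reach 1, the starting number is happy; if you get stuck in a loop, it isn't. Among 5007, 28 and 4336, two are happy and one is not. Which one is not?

5007: 5007 → 74 → 65 → 61 → 37 → 58 → 89 → 145 → 42 → 20 → 4 → 16 → 37  — repeats 37 (not happy)
28: 28 → 68 → 100 → 1  — reaches 1 (happy)
4336: 4336 → 70 → 49 → 97 → 130 → 10 → 1  — reaches 1 (happy)

5007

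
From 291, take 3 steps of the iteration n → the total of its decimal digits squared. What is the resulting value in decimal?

1

291 → 86
86 → 100
100 → 1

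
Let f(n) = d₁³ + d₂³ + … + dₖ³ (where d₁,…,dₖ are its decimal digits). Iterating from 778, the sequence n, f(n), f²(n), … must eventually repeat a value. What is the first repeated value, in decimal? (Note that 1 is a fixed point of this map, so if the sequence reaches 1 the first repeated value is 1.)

1

778 → 7³ + 7³ + 8³ = 343 + 343 + 512 = 1198
1198 → 1³ + 1³ + 9³ + 8³ = 1 + 1 + 729 + 512 = 1243
1243 → 1³ + 2³ + 4³ + 3³ = 1 + 8 + 64 + 27 = 100
100 → 1³ + 0³ + 0³ = 1 + 0 + 0 = 1  — reached the fixed point 1.
1 → 1, so 1 is the first repeated value.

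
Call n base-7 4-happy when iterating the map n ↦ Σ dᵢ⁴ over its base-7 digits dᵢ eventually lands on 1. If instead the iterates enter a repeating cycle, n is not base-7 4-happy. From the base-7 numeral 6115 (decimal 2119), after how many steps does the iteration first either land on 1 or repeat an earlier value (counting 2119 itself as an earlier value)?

2119 = (6,1,1,5)_7 → 6⁴ + 1⁴ + 1⁴ + 5⁴ = 1296 + 1 + 1 + 625 = 1923
1923 = (5,4,1,5)_7 → 5⁴ + 4⁴ + 1⁴ + 5⁴ = 625 + 256 + 1 + 625 = 1507
1507 = (4,2,5,2)_7 → 4⁴ + 2⁴ + 5⁴ + 2⁴ = 256 + 16 + 625 + 16 = 913
913 = (2,4,4,3)_7 → 2⁴ + 4⁴ + 4⁴ + 3⁴ = 16 + 256 + 256 + 81 = 609
609 = (1,5,3,0)_7 → 1⁴ + 5⁴ + 3⁴ + 0⁴ = 1 + 625 + 81 + 0 = 707
707 = (2,0,3,0)_7 → 2⁴ + 0⁴ + 3⁴ + 0⁴ = 16 + 0 + 81 + 0 = 97
97 = (1,6,6)_7 → 1⁴ + 6⁴ + 6⁴ = 1 + 1296 + 1296 = 2593
2593 = (1,0,3,6,3)_7 → 1⁴ + 0⁴ + 3⁴ + 6⁴ + 3⁴ = 1 + 0 + 81 + 1296 + 81 = 1459
1459 = (4,1,5,3)_7 → 4⁴ + 1⁴ + 5⁴ + 3⁴ = 256 + 1 + 625 + 81 = 963
963 = (2,5,4,4)_7 → 2⁴ + 5⁴ + 4⁴ + 4⁴ = 16 + 625 + 256 + 256 = 1153
1153 = (3,2,3,5)_7 → 3⁴ + 2⁴ + 3⁴ + 5⁴ = 81 + 16 + 81 + 625 = 803
803 = (2,2,2,5)_7 → 2⁴ + 2⁴ + 2⁴ + 5⁴ = 16 + 16 + 16 + 625 = 673
673 = (1,6,5,1)_7 → 1⁴ + 6⁴ + 5⁴ + 1⁴ = 1 + 1296 + 625 + 1 = 1923  — 1923 repeats.
That took 13 steps.

13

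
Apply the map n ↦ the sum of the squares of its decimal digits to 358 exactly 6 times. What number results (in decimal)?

358 → 3² + 5² + 8² = 98
98 → 9² + 8² = 145
145 → 1² + 4² + 5² = 42
42 → 4² + 2² = 20
20 → 2² + 0² = 4
4 → 4² = 16

16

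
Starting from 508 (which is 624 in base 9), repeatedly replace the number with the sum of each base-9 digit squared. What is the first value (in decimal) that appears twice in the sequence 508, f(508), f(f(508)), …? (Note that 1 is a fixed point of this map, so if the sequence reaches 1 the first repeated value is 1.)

508 = (6,2,4)_9 → 6² + 2² + 4² = 56
56 = (6,2)_9 → 6² + 2² = 40
40 = (4,4)_9 → 4² + 4² = 32
32 = (3,5)_9 → 3² + 5² = 34
34 = (3,7)_9 → 3² + 7² = 58
58 = (6,4)_9 → 6² + 4² = 52
52 = (5,7)_9 → 5² + 7² = 74
74 = (8,2)_9 → 8² + 2² = 68
68 = (7,5)_9 → 7² + 5² = 74  — 74 already appeared earlier.

74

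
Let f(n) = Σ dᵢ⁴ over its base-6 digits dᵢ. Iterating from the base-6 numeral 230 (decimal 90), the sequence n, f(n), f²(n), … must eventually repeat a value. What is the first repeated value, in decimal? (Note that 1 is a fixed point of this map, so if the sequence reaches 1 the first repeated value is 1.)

273

90 = (2,3,0)_6 → 97
97 = (2,4,1)_6 → 273
273 = (1,1,3,3)_6 → 164
164 = (4,3,2)_6 → 353
353 = (1,3,4,5)_6 → 963
963 = (4,2,4,3)_6 → 609
609 = (2,4,5,3)_6 → 978
978 = (4,3,1,0)_6 → 338
338 = (1,3,2,2)_6 → 114
114 = (3,1,0)_6 → 82
82 = (2,1,4)_6 → 273  — 273 already appeared earlier.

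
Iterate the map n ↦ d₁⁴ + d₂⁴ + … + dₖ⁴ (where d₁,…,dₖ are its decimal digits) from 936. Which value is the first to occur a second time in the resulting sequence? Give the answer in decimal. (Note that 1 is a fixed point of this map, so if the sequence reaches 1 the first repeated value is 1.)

936 → 9⁴ + 3⁴ + 6⁴ = 7938
7938 → 7⁴ + 9⁴ + 3⁴ + 8⁴ = 13139
13139 → 1⁴ + 3⁴ + 1⁴ + 3⁴ + 9⁴ = 6725
6725 → 6⁴ + 7⁴ + 2⁴ + 5⁴ = 4338
4338 → 4⁴ + 3⁴ + 3⁴ + 8⁴ = 4514
4514 → 4⁴ + 5⁴ + 1⁴ + 4⁴ = 1138
1138 → 1⁴ + 1⁴ + 3⁴ + 8⁴ = 4179
4179 → 4⁴ + 1⁴ + 7⁴ + 9⁴ = 9219
9219 → 9⁴ + 2⁴ + 1⁴ + 9⁴ = 13139  — 13139 already appeared earlier.

13139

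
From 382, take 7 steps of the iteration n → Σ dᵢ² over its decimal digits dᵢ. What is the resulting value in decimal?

16

382 → 3² + 8² + 2² = 77
77 → 7² + 7² = 98
98 → 9² + 8² = 145
145 → 1² + 4² + 5² = 42
42 → 4² + 2² = 20
20 → 2² + 0² = 4
4 → 4² = 16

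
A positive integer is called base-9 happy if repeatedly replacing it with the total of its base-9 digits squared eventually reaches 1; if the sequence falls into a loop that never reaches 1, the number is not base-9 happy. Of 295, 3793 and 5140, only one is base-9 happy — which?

295: 295 → 83 → 5 → 25 → 53 → 89 → 65 → 53  — repeats 53 (not base-9 happy)
3793: 3793 → 91 → 3 → 9 → 1  — reaches 1 (base-9 happy)
5140: 5140 → 66 → 58 → 52 → 74 → 68 → 74  — repeats 74 (not base-9 happy)

3793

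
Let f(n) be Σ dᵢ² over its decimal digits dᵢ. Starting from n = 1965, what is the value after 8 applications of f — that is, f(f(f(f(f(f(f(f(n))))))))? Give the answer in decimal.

145

1965 → 143
143 → 26
26 → 40
40 → 16
16 → 37
37 → 58
58 → 89
89 → 145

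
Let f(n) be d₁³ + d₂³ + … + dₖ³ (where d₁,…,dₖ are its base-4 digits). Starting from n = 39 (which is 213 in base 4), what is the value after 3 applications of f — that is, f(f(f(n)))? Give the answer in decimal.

9

39 = (2,1,3)_4 → 2³ + 1³ + 3³ = 8 + 1 + 27 = 36
36 = (2,1,0)_4 → 2³ + 1³ + 0³ = 8 + 1 + 0 = 9
9 = (2,1)_4 → 2³ + 1³ = 8 + 1 = 9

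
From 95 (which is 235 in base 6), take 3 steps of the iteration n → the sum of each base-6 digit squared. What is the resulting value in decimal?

95 = (2,3,5)_6 → 38
38 = (1,0,2)_6 → 5
5 = (5)_6 → 25

25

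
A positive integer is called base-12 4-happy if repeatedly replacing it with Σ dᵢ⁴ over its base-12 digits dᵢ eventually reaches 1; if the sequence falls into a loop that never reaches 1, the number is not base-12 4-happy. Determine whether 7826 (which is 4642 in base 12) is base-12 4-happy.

not base-12 4-happy

7826 = (4,6,4,2)_12 → 4⁴ + 6⁴ + 4⁴ + 2⁴ = 256 + 1296 + 256 + 16 = 1824
1824 = (1,0,8,0)_12 → 1⁴ + 0⁴ + 8⁴ + 0⁴ = 1 + 0 + 4096 + 0 = 4097
4097 = (2,4,5,5)_12 → 2⁴ + 4⁴ + 5⁴ + 5⁴ = 16 + 256 + 625 + 625 = 1522
1522 = (10,6,10)_12 → 10⁴ + 6⁴ + 10⁴ = 10000 + 1296 + 10000 = 21296
21296 = (1,0,3,10,8)_12 → 1⁴ + 0⁴ + 3⁴ + 10⁴ + 8⁴ = 1 + 0 + 81 + 10000 + 4096 = 14178
14178 = (8,2,5,6)_12 → 8⁴ + 2⁴ + 5⁴ + 6⁴ = 4096 + 16 + 625 + 1296 = 6033
6033 = (3,5,10,9)_12 → 3⁴ + 5⁴ + 10⁴ + 9⁴ = 81 + 625 + 10000 + 6561 = 17267
17267 = (9,11,10,11)_12 → 9⁴ + 11⁴ + 10⁴ + 11⁴ = 6561 + 14641 + 10000 + 14641 = 45843
45843 = (2,2,6,4,3)_12 → 2⁴ + 2⁴ + 6⁴ + 4⁴ + 3⁴ = 16 + 16 + 1296 + 256 + 81 = 1665
1665 = (11,6,9)_12 → 11⁴ + 6⁴ + 9⁴ = 14641 + 1296 + 6561 = 22498
22498 = (1,1,0,2,10)_12 → 1⁴ + 1⁴ + 0⁴ + 2⁴ + 10⁴ = 1 + 1 + 0 + 16 + 10000 = 10018
10018 = (5,9,6,10)_12 → 5⁴ + 9⁴ + 6⁴ + 10⁴ = 625 + 6561 + 1296 + 10000 = 18482
18482 = (10,8,4,2)_12 → 10⁴ + 8⁴ + 4⁴ + 2⁴ = 10000 + 4096 + 256 + 16 = 14368
14368 = (8,3,9,4)_12 → 8⁴ + 3⁴ + 9⁴ + 4⁴ = 4096 + 81 + 6561 + 256 = 10994
10994 = (6,4,4,2)_12 → 6⁴ + 4⁴ + 4⁴ + 2⁴ = 1296 + 256 + 256 + 16 = 1824  — 1824 already seen; the sequence cycles without reaching 1.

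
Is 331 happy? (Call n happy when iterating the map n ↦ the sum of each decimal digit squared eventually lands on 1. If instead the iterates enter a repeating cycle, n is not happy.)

331 → 3² + 3² + 1² = 19
19 → 1² + 9² = 82
82 → 8² + 2² = 68
68 → 6² + 8² = 100
100 → 1² + 0² + 0² = 1  — reached 1.

happy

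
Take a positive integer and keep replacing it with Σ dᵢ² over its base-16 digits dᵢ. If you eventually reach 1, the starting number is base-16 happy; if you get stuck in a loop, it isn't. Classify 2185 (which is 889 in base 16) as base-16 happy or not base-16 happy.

2185 = (8,8,9)_16 → 8² + 8² + 9² = 209
209 = (13,1)_16 → 13² + 1² = 170
170 = (10,10)_16 → 10² + 10² = 200
200 = (12,8)_16 → 12² + 8² = 208
208 = (13,0)_16 → 13² + 0² = 169
169 = (10,9)_16 → 10² + 9² = 181
181 = (11,5)_16 → 11² + 5² = 146
146 = (9,2)_16 → 9² + 2² = 85
85 = (5,5)_16 → 5² + 5² = 50
50 = (3,2)_16 → 3² + 2² = 13
13 = (13)_16 → 13² = 169  — 169 already seen; the sequence cycles without reaching 1.

not base-16 happy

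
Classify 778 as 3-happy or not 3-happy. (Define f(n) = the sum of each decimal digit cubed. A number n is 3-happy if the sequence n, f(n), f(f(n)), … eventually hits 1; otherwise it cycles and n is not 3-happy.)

778 → 7³ + 7³ + 8³ = 343 + 343 + 512 = 1198
1198 → 1³ + 1³ + 9³ + 8³ = 1 + 1 + 729 + 512 = 1243
1243 → 1³ + 2³ + 4³ + 3³ = 1 + 8 + 64 + 27 = 100
100 → 1³ + 0³ + 0³ = 1 + 0 + 0 = 1  — reached 1.

3-happy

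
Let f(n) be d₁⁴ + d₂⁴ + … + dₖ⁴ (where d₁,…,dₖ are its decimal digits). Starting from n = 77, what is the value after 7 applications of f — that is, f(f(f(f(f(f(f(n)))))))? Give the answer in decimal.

77 → 7⁴ + 7⁴ = 2401 + 2401 = 4802
4802 → 4⁴ + 8⁴ + 0⁴ + 2⁴ = 256 + 4096 + 0 + 16 = 4368
4368 → 4⁴ + 3⁴ + 6⁴ + 8⁴ = 256 + 81 + 1296 + 4096 = 5729
5729 → 5⁴ + 7⁴ + 2⁴ + 9⁴ = 625 + 2401 + 16 + 6561 = 9603
9603 → 9⁴ + 6⁴ + 0⁴ + 3⁴ = 6561 + 1296 + 0 + 81 = 7938
7938 → 7⁴ + 9⁴ + 3⁴ + 8⁴ = 2401 + 6561 + 81 + 4096 = 13139
13139 → 1⁴ + 3⁴ + 1⁴ + 3⁴ + 9⁴ = 1 + 81 + 1 + 81 + 6561 = 6725

6725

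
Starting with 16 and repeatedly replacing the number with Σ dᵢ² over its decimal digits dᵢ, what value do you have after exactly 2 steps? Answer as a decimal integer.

16 → 37
37 → 58

58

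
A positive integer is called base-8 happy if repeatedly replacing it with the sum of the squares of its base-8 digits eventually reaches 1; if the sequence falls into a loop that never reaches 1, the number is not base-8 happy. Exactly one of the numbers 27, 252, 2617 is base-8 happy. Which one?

27

27: 27 → 18 → 8 → 1  — reaches 1 (base-8 happy)
252: 252 → 74 → 6 → 36 → 32 → 16 → 4 → 16  — repeats 16 (not base-8 happy)
2617: 2617 → 75 → 11 → 10 → 5 → 25 → 10  — repeats 10 (not base-8 happy)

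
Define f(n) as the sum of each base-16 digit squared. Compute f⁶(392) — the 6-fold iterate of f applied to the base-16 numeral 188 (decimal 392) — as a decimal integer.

16

392 = (1,8,8)_16 → 1² + 8² + 8² = 1 + 64 + 64 = 129
129 = (8,1)_16 → 8² + 1² = 64 + 1 = 65
65 = (4,1)_16 → 4² + 1² = 16 + 1 = 17
17 = (1,1)_16 → 1² + 1² = 1 + 1 = 2
2 = (2)_16 → 2² = 4
4 = (4)_16 → 4² = 16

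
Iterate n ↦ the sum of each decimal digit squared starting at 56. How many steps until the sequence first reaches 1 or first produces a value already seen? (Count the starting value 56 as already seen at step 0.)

56 → 5² + 6² = 25 + 36 = 61
61 → 6² + 1² = 36 + 1 = 37
37 → 3² + 7² = 9 + 49 = 58
58 → 5² + 8² = 25 + 64 = 89
89 → 8² + 9² = 64 + 81 = 145
145 → 1² + 4² + 5² = 1 + 16 + 25 = 42
42 → 4² + 2² = 16 + 4 = 20
20 → 2² + 0² = 4 + 0 = 4
4 → 4² = 16
16 → 1² + 6² = 1 + 36 = 37  — 37 repeats.
That took 10 steps.

10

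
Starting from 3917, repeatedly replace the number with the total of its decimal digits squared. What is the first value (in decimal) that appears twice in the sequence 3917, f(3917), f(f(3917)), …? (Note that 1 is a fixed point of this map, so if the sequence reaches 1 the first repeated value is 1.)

3917 → 3² + 9² + 1² + 7² = 9 + 81 + 1 + 49 = 140
140 → 1² + 4² + 0² = 1 + 16 + 0 = 17
17 → 1² + 7² = 1 + 49 = 50
50 → 5² + 0² = 25 + 0 = 25
25 → 2² + 5² = 4 + 25 = 29
29 → 2² + 9² = 4 + 81 = 85
85 → 8² + 5² = 64 + 25 = 89
89 → 8² + 9² = 64 + 81 = 145
145 → 1² + 4² + 5² = 1 + 16 + 25 = 42
42 → 4² + 2² = 16 + 4 = 20
20 → 2² + 0² = 4 + 0 = 4
4 → 4² = 16
16 → 1² + 6² = 1 + 36 = 37
37 → 3² + 7² = 9 + 49 = 58
58 → 5² + 8² = 25 + 64 = 89  — 89 already appeared earlier.

89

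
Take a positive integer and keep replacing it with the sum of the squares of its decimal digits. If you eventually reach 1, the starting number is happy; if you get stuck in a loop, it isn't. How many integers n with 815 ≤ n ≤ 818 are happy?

815: 815 → 90 → 81 → 65 → 61 → 37 → 58 → 89 → 145 → 42 → 20 → 4 → 16 → 37  — not happy
816: 816 → 101 → 2 → 4 → 16 → 37 → 58 → 89 → 145 → 42 → 20 → 4  — not happy
817: 817 → 114 → 18 → 65 → 61 → 37 → 58 → 89 → 145 → 42 → 20 → 4 → 16 → 37  — not happy
818: 818 → 129 → 86 → 100 → 1  — happy
happy: 818

1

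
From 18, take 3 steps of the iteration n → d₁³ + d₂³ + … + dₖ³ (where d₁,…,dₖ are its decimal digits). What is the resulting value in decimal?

18 → 1³ + 8³ = 1 + 512 = 513
513 → 5³ + 1³ + 3³ = 125 + 1 + 27 = 153
153 → 1³ + 5³ + 3³ = 1 + 125 + 27 = 153

153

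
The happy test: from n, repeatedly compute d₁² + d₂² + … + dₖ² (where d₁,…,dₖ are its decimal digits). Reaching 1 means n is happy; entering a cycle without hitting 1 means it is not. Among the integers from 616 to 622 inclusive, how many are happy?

616: 616 → 73 → 58 → 89 → 145 → 42 → 20 → 4 → 16 → 37 → 58  — not happy
617: 617 → 86 → 100 → 1  — happy
618: 618 → 101 → 2 → 4 → 16 → 37 → 58 → 89 → 145 → 42 → 20 → 4  — not happy
619: 619 → 118 → 66 → 72 → 53 → 34 → 25 → 29 → 85 → 89 → 145 → 42 → 20 → 4 → 16 → 37 → 58 → 89  — not happy
620: 620 → 40 → 16 → 37 → 58 → 89 → 145 → 42 → 20 → 4 → 16  — not happy
621: 621 → 41 → 17 → 50 → 25 → 29 → 85 → 89 → 145 → 42 → 20 → 4 → 16 → 37 → 58 → 89  — not happy
622: 622 → 44 → 32 → 13 → 10 → 1  — happy
happy: 617, 622

2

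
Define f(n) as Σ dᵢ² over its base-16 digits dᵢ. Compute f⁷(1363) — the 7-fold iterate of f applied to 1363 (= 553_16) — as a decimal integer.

1363 = (5,5,3)_16 → 5² + 5² + 3² = 59
59 = (3,11)_16 → 3² + 11² = 130
130 = (8,2)_16 → 8² + 2² = 68
68 = (4,4)_16 → 4² + 4² = 32
32 = (2,0)_16 → 2² + 0² = 4
4 = (4)_16 → 4² = 16
16 = (1,0)_16 → 1² + 0² = 1

1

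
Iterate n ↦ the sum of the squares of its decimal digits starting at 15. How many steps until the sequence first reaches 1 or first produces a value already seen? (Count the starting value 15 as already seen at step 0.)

15 → 1² + 5² = 1 + 25 = 26
26 → 2² + 6² = 4 + 36 = 40
40 → 4² + 0² = 16 + 0 = 16
16 → 1² + 6² = 1 + 36 = 37
37 → 3² + 7² = 9 + 49 = 58
58 → 5² + 8² = 25 + 64 = 89
89 → 8² + 9² = 64 + 81 = 145
145 → 1² + 4² + 5² = 1 + 16 + 25 = 42
42 → 4² + 2² = 16 + 4 = 20
20 → 2² + 0² = 4 + 0 = 4
4 → 4² = 16  — 16 repeats.
That took 11 steps.

11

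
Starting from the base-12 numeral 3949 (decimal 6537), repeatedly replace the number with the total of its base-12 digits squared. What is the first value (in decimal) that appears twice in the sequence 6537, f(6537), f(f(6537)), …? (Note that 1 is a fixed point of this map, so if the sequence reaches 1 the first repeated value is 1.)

5

6537 = (3,9,4,9)_12 → 3² + 9² + 4² + 9² = 9 + 81 + 16 + 81 = 187
187 = (1,3,7)_12 → 1² + 3² + 7² = 1 + 9 + 49 = 59
59 = (4,11)_12 → 4² + 11² = 16 + 121 = 137
137 = (11,5)_12 → 11² + 5² = 121 + 25 = 146
146 = (1,0,2)_12 → 1² + 0² + 2² = 1 + 0 + 4 = 5
5 = (5)_12 → 5² = 25
25 = (2,1)_12 → 2² + 1² = 4 + 1 = 5  — 5 already appeared earlier.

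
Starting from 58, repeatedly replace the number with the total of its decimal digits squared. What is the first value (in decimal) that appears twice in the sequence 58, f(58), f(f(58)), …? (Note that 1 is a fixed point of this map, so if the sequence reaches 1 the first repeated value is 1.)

58 → 5² + 8² = 89
89 → 8² + 9² = 145
145 → 1² + 4² + 5² = 42
42 → 4² + 2² = 20
20 → 2² + 0² = 4
4 → 4² = 16
16 → 1² + 6² = 37
37 → 3² + 7² = 58  — 58 already appeared earlier.

58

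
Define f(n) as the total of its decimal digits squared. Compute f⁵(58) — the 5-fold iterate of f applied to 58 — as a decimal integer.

58 → 5² + 8² = 25 + 64 = 89
89 → 8² + 9² = 64 + 81 = 145
145 → 1² + 4² + 5² = 1 + 16 + 25 = 42
42 → 4² + 2² = 16 + 4 = 20
20 → 2² + 0² = 4 + 0 = 4

4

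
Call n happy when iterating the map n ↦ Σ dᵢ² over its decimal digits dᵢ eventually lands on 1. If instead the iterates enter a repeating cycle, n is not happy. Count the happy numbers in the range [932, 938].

932: 932 → 94 → 97 → 130 → 10 → 1  (reaches 1)
933: 933 → 99 → 162 → 41 → 17 → 50 → 25 → 29 → 85 → 89 → 145 → 42 → 20 → 4 → 16 → 37 → 58 → 89  (repeats 89)
934: 934 → 106 → 37 → 58 → 89 → 145 → 42 → 20 → 4 → 16 → 37  (repeats 37)
935: 935 → 115 → 27 → 53 → 34 → 25 → 29 → 85 → 89 → 145 → 42 → 20 → 4 → 16 → 37 → 58 → 89  (repeats 89)
936: 936 → 126 → 41 → 17 → 50 → 25 → 29 → 85 → 89 → 145 → 42 → 20 → 4 → 16 → 37 → 58 → 89  (repeats 89)
937: 937 → 139 → 91 → 82 → 68 → 100 → 1  (reaches 1)
938: 938 → 154 → 42 → 20 → 4 → 16 → 37 → 58 → 89 → 145 → 42  (repeats 42)
happy: 932, 937

2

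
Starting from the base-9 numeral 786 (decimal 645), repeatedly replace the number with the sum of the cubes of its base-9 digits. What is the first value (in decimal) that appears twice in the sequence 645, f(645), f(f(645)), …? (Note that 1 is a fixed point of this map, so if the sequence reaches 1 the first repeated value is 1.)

645 = (7,8,6)_9 → 7³ + 8³ + 6³ = 1071
1071 = (1,4,2,0)_9 → 1³ + 4³ + 2³ + 0³ = 73
73 = (8,1)_9 → 8³ + 1³ = 513
513 = (6,3,0)_9 → 6³ + 3³ + 0³ = 243
243 = (3,0,0)_9 → 3³ + 0³ + 0³ = 27
27 = (3,0)_9 → 3³ + 0³ = 27  — 27 already appeared earlier.

27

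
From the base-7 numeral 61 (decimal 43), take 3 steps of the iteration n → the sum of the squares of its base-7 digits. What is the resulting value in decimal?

43 = (6,1)_7 → 6² + 1² = 36 + 1 = 37
37 = (5,2)_7 → 5² + 2² = 25 + 4 = 29
29 = (4,1)_7 → 4² + 1² = 16 + 1 = 17

17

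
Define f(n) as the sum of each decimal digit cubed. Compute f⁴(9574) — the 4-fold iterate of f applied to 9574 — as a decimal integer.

43

9574 → 1261
1261 → 226
226 → 232
232 → 43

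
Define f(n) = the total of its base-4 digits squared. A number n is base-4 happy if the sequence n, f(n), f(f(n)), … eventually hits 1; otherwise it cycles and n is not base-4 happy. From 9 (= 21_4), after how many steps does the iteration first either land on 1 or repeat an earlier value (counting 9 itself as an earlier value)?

4

9 = (2,1)_4 → 2² + 1² = 5
5 = (1,1)_4 → 1² + 1² = 2
2 = (2)_4 → 2² = 4
4 = (1,0)_4 → 1² + 0² = 1  — reached 1.
That took 4 steps.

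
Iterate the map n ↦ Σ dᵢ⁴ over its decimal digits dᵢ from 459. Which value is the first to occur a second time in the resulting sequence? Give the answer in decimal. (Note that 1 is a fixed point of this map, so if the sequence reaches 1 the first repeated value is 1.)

4179

459 → 4⁴ + 5⁴ + 9⁴ = 256 + 625 + 6561 = 7442
7442 → 7⁴ + 4⁴ + 4⁴ + 2⁴ = 2401 + 256 + 256 + 16 = 2929
2929 → 2⁴ + 9⁴ + 2⁴ + 9⁴ = 16 + 6561 + 16 + 6561 = 13154
13154 → 1⁴ + 3⁴ + 1⁴ + 5⁴ + 4⁴ = 1 + 81 + 1 + 625 + 256 = 964
964 → 9⁴ + 6⁴ + 4⁴ = 6561 + 1296 + 256 = 8113
8113 → 8⁴ + 1⁴ + 1⁴ + 3⁴ = 4096 + 1 + 1 + 81 = 4179
4179 → 4⁴ + 1⁴ + 7⁴ + 9⁴ = 256 + 1 + 2401 + 6561 = 9219
9219 → 9⁴ + 2⁴ + 1⁴ + 9⁴ = 6561 + 16 + 1 + 6561 = 13139
13139 → 1⁴ + 3⁴ + 1⁴ + 3⁴ + 9⁴ = 1 + 81 + 1 + 81 + 6561 = 6725
6725 → 6⁴ + 7⁴ + 2⁴ + 5⁴ = 1296 + 2401 + 16 + 625 = 4338
4338 → 4⁴ + 3⁴ + 3⁴ + 8⁴ = 256 + 81 + 81 + 4096 = 4514
4514 → 4⁴ + 5⁴ + 1⁴ + 4⁴ = 256 + 625 + 1 + 256 = 1138
1138 → 1⁴ + 1⁴ + 3⁴ + 8⁴ = 1 + 1 + 81 + 4096 = 4179  — 4179 already appeared earlier.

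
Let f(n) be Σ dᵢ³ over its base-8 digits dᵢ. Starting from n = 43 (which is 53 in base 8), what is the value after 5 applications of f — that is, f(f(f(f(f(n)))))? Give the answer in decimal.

559

43 = (5,3)_8 → 5³ + 3³ = 125 + 27 = 152
152 = (2,3,0)_8 → 2³ + 3³ + 0³ = 8 + 27 + 0 = 35
35 = (4,3)_8 → 4³ + 3³ = 64 + 27 = 91
91 = (1,3,3)_8 → 1³ + 3³ + 3³ = 1 + 27 + 27 = 55
55 = (6,7)_8 → 6³ + 7³ = 216 + 343 = 559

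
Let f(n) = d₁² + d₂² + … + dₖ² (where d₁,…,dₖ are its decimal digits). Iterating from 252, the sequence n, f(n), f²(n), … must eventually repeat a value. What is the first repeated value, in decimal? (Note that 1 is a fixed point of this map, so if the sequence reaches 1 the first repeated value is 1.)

37

252 → 2² + 5² + 2² = 4 + 25 + 4 = 33
33 → 3² + 3² = 9 + 9 = 18
18 → 1² + 8² = 1 + 64 = 65
65 → 6² + 5² = 36 + 25 = 61
61 → 6² + 1² = 36 + 1 = 37
37 → 3² + 7² = 9 + 49 = 58
58 → 5² + 8² = 25 + 64 = 89
89 → 8² + 9² = 64 + 81 = 145
145 → 1² + 4² + 5² = 1 + 16 + 25 = 42
42 → 4² + 2² = 16 + 4 = 20
20 → 2² + 0² = 4 + 0 = 4
4 → 4² = 16
16 → 1² + 6² = 1 + 36 = 37  — 37 already appeared earlier.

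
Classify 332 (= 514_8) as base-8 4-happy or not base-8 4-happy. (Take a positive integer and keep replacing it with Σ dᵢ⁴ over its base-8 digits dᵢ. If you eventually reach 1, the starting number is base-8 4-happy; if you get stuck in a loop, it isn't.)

332 = (5,1,4)_8 → 5⁴ + 1⁴ + 4⁴ = 882
882 = (1,5,6,2)_8 → 1⁴ + 5⁴ + 6⁴ + 2⁴ = 1938
1938 = (3,6,2,2)_8 → 3⁴ + 6⁴ + 2⁴ + 2⁴ = 1409
1409 = (2,6,0,1)_8 → 2⁴ + 6⁴ + 0⁴ + 1⁴ = 1313
1313 = (2,4,4,1)_8 → 2⁴ + 4⁴ + 4⁴ + 1⁴ = 529
529 = (1,0,2,1)_8 → 1⁴ + 0⁴ + 2⁴ + 1⁴ = 18
18 = (2,2)_8 → 2⁴ + 2⁴ = 32
32 = (4,0)_8 → 4⁴ + 0⁴ = 256
256 = (4,0,0)_8 → 4⁴ + 0⁴ + 0⁴ = 256  — 256 already seen; the sequence cycles without reaching 1.

not base-8 4-happy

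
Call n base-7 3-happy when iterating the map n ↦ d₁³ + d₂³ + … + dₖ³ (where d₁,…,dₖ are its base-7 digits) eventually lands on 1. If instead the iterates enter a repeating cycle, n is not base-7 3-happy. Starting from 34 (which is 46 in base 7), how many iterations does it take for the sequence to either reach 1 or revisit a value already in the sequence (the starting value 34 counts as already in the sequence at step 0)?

3

34 = (4,6)_7 → 4³ + 6³ = 64 + 216 = 280
280 = (5,5,0)_7 → 5³ + 5³ + 0³ = 125 + 125 + 0 = 250
250 = (5,0,5)_7 → 5³ + 0³ + 5³ = 125 + 0 + 125 = 250  — 250 repeats.
That took 3 steps.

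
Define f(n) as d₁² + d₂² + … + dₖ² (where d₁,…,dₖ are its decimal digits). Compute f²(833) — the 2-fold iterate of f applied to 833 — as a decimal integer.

68

833 → 8² + 3² + 3² = 82
82 → 8² + 2² = 68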